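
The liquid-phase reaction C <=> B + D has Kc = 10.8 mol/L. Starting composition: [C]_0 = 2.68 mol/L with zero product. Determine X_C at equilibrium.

X = 0.829

Let X = conversion of C; extent ξ = 2.68·X mol/L.
Concentrations: [C] = 2.68 − 2.68X; [B] = 2.68X; [D] = 2.68X.
Kc = [B] [D] / ([C]).
Solving Kc = 10.8 for X ∈ (0,1): X = 0.829.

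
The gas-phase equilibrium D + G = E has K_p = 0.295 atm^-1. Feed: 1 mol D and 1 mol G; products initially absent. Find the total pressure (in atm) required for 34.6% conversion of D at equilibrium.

P = 4.54 atm

Basis: 1 mol D initially; let X = conversion of D. Extent ξ = X.
At extent ξ: n_D = 1 − X; n_G = 1 − X; n_E = X.
Total moles n_T = 2 − X.
K_p = p_E / (p_D p_G) with p_i = (n_i/n_T)·P.
At X = 0.346: the mole-fraction product g(X) = Π y_i^ν_i = 1.338. Since K_p = g(X)·P^{-1}, P = (g/K_p)^(1/1) = (1.338/0.295)^(1/1) = 4.54 atm.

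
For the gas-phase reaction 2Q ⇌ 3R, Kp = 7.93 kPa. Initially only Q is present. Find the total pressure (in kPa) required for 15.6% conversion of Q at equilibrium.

P = 475 kPa

Take 1 mol Q as basis and let X be its fractional conversion, so ξ = 0.5X.
Species balance: n_Q = 1 − X; n_R = 1.5X.
n_T = Σnᵢ = 1 + 0.5X.
Kp = p_R^3 / (p_Q^2) with p_i = (n_i/n_T)·P.
At X = 0.156: the mole-fraction product g(X) = Π y_i^ν_i = 0.01669. Since Kp = g(X)·P^{1}, P = (Kp/g)^(1/1) = (7.93/0.01669)^(1/1) = 475 kPa.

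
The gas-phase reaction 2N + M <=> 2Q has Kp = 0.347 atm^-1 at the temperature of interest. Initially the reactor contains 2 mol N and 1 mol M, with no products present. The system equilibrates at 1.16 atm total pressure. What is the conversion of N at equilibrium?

Let X = conversion of N (basis 2 mol N); extent of reaction ξ = X.
Mole table: n_N = 2 − 2X; n_M = 1 − X; n_Q = 2X.
n_T = Σnᵢ = 3 − X.
Mole fractions y_i = n_i/n_T; Kp = p_Q^2 / (p_N^2 p_M) with p_i = y_i·P.
This yields a degree-3 equation in X; solving on (0,1), X = 0.249.

X = 0.249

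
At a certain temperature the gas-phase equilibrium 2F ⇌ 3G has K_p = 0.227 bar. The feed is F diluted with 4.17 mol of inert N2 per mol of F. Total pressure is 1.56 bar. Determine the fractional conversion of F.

X = 0.425

Let X = conversion of F (basis 1 mol F); extent of reaction ξ = 0.5X.
Species balance: n_F = 1 − X; n_G = 1.5X; n_I = 4.17 (inert).
Summing: n_T = 5.17 + 0.5X.
With p_i = (n_i/n_T)P, K_p = p_G^3 / (p_F^2).
Setting this equal to 0.227 bar and taking the physical root (0 < X < 1) gives X = 0.425.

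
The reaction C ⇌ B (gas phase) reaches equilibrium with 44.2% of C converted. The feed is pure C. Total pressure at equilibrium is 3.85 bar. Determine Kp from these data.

Basis: 1 mol C initially; let X = conversion of C. Extent ξ = X.
Moles: n_C = 1 − X; n_B = X.
n_T stays at 1 (no change in mole number).
At X = 0.442: n_C = 0.558, n_B = 0.442, n_T = 1.
p_i = (n_i/n_T)·P. Kp = p_B / (p_C) = 0.792.

Kp = 0.792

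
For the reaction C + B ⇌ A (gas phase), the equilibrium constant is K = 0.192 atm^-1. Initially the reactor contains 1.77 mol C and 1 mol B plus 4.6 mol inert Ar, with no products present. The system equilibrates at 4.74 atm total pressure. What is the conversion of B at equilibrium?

Basis: 1 mol B initially; let X = conversion of B. Extent ξ = X.
Moles: n_C = 1.77 − X; n_B = 1 − X; n_A = X; n_I = 4.6 (inert).
Summing: n_T = 7.37 − X.
With p_i = (n_i/n_T)P, K = p_A / (p_C p_B).
Setting this equal to 0.192 atm^-1 and taking the physical root (0 < X < 1) gives X = 0.168.

X = 0.168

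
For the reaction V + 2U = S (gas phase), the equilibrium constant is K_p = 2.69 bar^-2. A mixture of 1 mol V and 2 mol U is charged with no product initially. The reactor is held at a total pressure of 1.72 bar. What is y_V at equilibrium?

y_V = 0.220

Basis: 1 mol V initially; let X = conversion of V. Extent ξ = X.
Mole table: n_V = 1 − X; n_U = 2 − 2X; n_S = X.
Summing: n_T = 3 − 2X.
y_i = n_i/n_T, p_i = y_i·P. K_p = p_S / (p_V p_U^2).
Setting this equal to 2.69 bar^-2 and taking the physical root (0 < X < 1) gives X = 0.607.
Then n_V = 0.393, n_T = 1.79, so y_V = 0.220.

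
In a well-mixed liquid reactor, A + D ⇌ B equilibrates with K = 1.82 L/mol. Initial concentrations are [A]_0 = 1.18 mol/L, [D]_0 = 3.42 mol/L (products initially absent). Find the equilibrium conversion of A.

Let X = conversion of A; extent ξ = 1.18·X mol/L.
Concentrations: [A] = 1.18 − 1.18X; [D] = 3.42 − 1.18X; [B] = 1.18X.
K = [B] / ([A] [D]).
Solving K = 1.82 for X ∈ (0,1): X = 0.817.

X = 0.817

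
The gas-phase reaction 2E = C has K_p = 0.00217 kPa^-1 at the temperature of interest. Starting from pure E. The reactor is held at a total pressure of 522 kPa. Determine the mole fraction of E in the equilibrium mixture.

y_E = 0.597

Take 1 mol E as basis and let X be its fractional conversion, so ξ = 0.5X.
Species balance: n_E = 1 − X; n_C = 0.5X.
Total moles n_T = 1 − 0.5X.
With p_i = (n_i/n_T)P, K_p = p_C / (p_E^2).
Substituting and setting equal to 0.00217 kPa^-1 gives a polynomial in X; the root in (0,1) is X = 0.575.
Then n_E = 0.425, n_T = 0.713, so y_E = 0.597.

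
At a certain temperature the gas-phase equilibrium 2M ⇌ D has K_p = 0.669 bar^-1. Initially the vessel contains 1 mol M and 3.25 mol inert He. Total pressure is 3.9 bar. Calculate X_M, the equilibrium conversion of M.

Let X = conversion of M (basis 1 mol M); extent of reaction ξ = 0.5X.
At extent ξ: n_M = 1 − X; n_D = 0.5X; n_I = 3.25 (inert).
n_T = Σnᵢ = 4.25 − 0.5X.
y_i = n_i/n_T, p_i = y_i·P. K_p = p_D / (p_M^2).
Substituting and setting equal to 0.669 bar^-1 gives a polynomial in X; the root in (0,1) is X = 0.426.

X = 0.426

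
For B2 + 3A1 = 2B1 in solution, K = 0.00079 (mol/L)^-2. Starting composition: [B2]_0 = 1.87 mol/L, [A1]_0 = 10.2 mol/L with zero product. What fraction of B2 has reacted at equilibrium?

X = 0.237

Let X = conversion of B2; extent ξ = 1.87·X mol/L.
Concentrations: [B2] = 1.87 − 1.87X; [A1] = 10.2 − 5.61X; [B1] = 3.74X.
K = [B1]^2 / ([B2] [A1]^3).
Setting equal to 0.00079 and solving for X on (0,1) gives X = 0.237.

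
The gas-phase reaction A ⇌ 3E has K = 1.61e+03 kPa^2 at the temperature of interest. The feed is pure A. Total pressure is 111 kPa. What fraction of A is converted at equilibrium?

X = 0.196

Let X = conversion of A (basis 1 mol A); extent of reaction ξ = X.
At extent ξ: n_A = 1 − X; n_E = 3X.
n_T = Σnᵢ = 1 + 2X.
With p_i = (n_i/n_T)P, K = p_E^3 / (p_A).
Substituting and setting equal to 1.61e+03 kPa^2 gives a polynomial in X; the root in (0,1) is X = 0.196.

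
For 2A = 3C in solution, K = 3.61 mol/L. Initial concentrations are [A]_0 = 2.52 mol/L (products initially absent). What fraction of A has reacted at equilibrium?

Let X = conversion of A; extent ξ = 2.52X/2 mol/L.
Concentrations: [A] = 2.52 − 2.52X; [C] = 3.78X.
K = [C]^3 / ([A]^2).
This equals 3.61 at X = 0.484 (the root in 0 < X < 1).

X = 0.484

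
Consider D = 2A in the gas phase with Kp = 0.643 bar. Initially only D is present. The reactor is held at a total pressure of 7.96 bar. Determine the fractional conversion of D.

X = 0.141

Take 1 mol D as basis and let X be its fractional conversion, so ξ = X.
Mole table: n_D = 1 − X; n_A = 2X.
Summing: n_T = 1 + X.
y_i = n_i/n_T, p_i = y_i·P. Kp = p_A^2 / (p_D).
Equating to 0.643 bar and solving on 0 < X < 1: X = 0.141.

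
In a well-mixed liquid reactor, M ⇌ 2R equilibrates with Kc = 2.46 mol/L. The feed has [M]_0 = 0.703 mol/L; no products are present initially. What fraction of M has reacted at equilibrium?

X = 0.595

Let X = conversion of M; extent ξ = 0.703·X mol/L.
Concentrations: [M] = 0.703 − 0.703X; [R] = 1.41X.
Kc = [R]^2 / ([M]).
Setting equal to 2.46 and solving for X on (0,1) gives X = 0.595.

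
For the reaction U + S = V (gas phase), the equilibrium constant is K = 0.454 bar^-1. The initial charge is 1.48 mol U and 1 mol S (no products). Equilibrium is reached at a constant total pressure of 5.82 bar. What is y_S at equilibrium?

y_S = 0.230

Let X = conversion of S (basis 1 mol S); extent of reaction ξ = X.
Moles: n_U = 1.48 − X; n_S = 1 − X; n_V = X.
n_T = Σnᵢ = 2.48 − X.
Mole fractions y_i = n_i/n_T; K = p_V / (p_U p_S) with p_i = y_i·P.
Setting this equal to 0.454 bar^-1 and taking the physical root (0 < X < 1) gives X = 0.559.
Then n_S = 0.441, n_T = 1.92, so y_S = 0.230.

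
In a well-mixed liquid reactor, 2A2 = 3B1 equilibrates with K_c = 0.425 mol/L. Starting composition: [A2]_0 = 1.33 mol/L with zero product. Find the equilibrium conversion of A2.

Let X = conversion of A2; extent ξ = 1.33X/2 mol/L.
Concentrations: [A2] = 1.33 − 1.33X; [B1] = 2X.
K_c = [B1]^3 / ([A2]^2).
Solving K_c = 0.425 for X ∈ (0,1): X = 0.344.

X = 0.344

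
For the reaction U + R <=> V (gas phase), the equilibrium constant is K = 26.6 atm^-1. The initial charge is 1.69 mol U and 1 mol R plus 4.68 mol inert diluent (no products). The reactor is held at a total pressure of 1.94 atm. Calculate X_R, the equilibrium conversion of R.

X = 0.867

Take 1 mol R as basis and let X be its fractional conversion, so ξ = X.
Moles: n_U = 1.69 − X; n_R = 1 − X; n_V = X; n_I = 4.68 (inert).
Summing: n_T = 7.37 − X.
y_i = n_i/n_T, p_i = y_i·P. K = p_V / (p_U p_R).
This yields a degree-2 equation in X; solving on (0,1), X = 0.867.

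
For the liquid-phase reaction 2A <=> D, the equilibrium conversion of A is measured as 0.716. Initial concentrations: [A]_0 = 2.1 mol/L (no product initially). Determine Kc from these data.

Let X = conversion of A.
Concentrations: [A] = 2.1 − 2.1X; [D] = 1.05X.
At X = 0.716: [A] = 0.596, [D] = 0.752.
Kc = [D] / ([A]^2) = 2.11 L/mol.

Kc = 2.11 L/mol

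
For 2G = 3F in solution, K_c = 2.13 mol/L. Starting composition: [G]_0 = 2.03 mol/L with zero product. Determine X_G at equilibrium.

X = 0.453

Let X = conversion of G; extent ξ = 2.03X/2 mol/L.
Concentrations: [G] = 2.03 − 2.03X; [F] = 3.04X.
K_c = [F]^3 / ([G]^2).
Solving K_c = 2.13 for X ∈ (0,1): X = 0.453.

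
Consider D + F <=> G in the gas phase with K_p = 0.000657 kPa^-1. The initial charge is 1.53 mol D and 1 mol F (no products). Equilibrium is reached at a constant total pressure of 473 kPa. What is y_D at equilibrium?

y_D = 0.579

Take 1 mol F as basis and let X be its fractional conversion, so ξ = X.
At extent ξ: n_D = 1.53 − X; n_F = 1 − X; n_G = X.
n_T = Σnᵢ = 2.53 − X.
y_i = n_i/n_T, p_i = y_i·P. K_p = p_G / (p_D p_F).
Setting this equal to 0.000657 kPa^-1 and taking the physical root (0 < X < 1) gives X = 0.153.
Then n_D = 1.38, n_T = 2.38, so y_D = 0.579.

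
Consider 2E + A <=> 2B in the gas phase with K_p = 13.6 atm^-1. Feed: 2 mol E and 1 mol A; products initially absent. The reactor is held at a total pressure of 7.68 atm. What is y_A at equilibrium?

y_A = 0.104

Let X = conversion of E (basis 2 mol E); extent of reaction ξ = X.
At extent ξ: n_E = 2 − 2X; n_A = 1 − X; n_B = 2X.
n_T = Σnᵢ = 3 − X.
With p_i = (n_i/n_T)P, K_p = p_B^2 / (p_E^2 p_A).
Setting this equal to 13.6 atm^-1 and taking the physical root (0 < X < 1) gives X = 0.767.
Then n_A = 0.233, n_T = 2.23, so y_A = 0.104.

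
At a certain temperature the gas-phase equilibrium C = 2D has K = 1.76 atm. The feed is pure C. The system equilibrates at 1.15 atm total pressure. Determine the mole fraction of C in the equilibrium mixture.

y_C = 0.311

Take 1 mol C as basis and let X be its fractional conversion, so ξ = X.
Mole table: n_C = 1 − X; n_D = 2X.
n_T = Σnᵢ = 1 + X.
Mole fractions y_i = n_i/n_T; K = p_D^2 / (p_C) with p_i = y_i·P.
Setting this equal to 1.76 atm and taking the physical root (0 < X < 1) gives X = 0.526.
Then n_C = 0.474, n_T = 1.53, so y_C = 0.311.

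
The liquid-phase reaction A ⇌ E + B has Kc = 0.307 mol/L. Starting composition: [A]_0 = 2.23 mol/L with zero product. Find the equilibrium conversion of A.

Let X = conversion of A; extent ξ = 2.23·X mol/L.
Concentrations: [A] = 2.23 − 2.23X; [E] = 2.23X; [B] = 2.23X.
Kc = [E] [B] / ([A]).
Equating to 0.307 mol/L: the physical root is X = 0.309.

X = 0.309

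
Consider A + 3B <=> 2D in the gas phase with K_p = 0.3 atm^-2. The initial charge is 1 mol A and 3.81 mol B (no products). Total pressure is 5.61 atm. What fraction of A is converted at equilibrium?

X = 0.652

Let X = conversion of A (basis 1 mol A); extent of reaction ξ = X.
At extent ξ: n_A = 1 − X; n_B = 3.81 − 3X; n_D = 2X.
Summing: n_T = 4.81 − 2X.
Mole fractions y_i = n_i/n_T; K_p = p_D^2 / (p_A p_B^3) with p_i = y_i·P.
This yields a degree-4 equation in X; solving on (0,1), X = 0.652.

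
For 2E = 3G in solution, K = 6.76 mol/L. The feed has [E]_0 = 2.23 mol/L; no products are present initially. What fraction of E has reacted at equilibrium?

X = 0.559

Let X = conversion of E; extent ξ = 2.23X/2 mol/L.
Concentrations: [E] = 2.23 − 2.23X; [G] = 3.34X.
K = [G]^3 / ([E]^2).
Equating to 6.76 mol/L: the physical root is X = 0.559.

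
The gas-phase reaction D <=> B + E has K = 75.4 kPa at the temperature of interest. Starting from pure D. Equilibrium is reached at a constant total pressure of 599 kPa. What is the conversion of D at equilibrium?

X = 0.334

Take 1 mol D as basis and let X be its fractional conversion, so ξ = X.
Mole table: n_D = 1 − X; n_B = X; n_E = X.
Summing: n_T = 1 + X.
Mole fractions y_i = n_i/n_T; K = p_B p_E / (p_D) with p_i = y_i·P.
This yields a degree-2 equation in X; solving on (0,1), X = 0.334.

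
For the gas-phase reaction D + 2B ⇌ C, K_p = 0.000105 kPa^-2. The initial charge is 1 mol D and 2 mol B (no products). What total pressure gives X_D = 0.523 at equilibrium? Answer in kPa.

Basis: 1 mol D initially; let X = conversion of D. Extent ξ = X.
Mole table: n_D = 1 − X; n_B = 2 − 2X; n_C = X.
n_T = Σnᵢ = 3 − 2X.
K_p = p_C / (p_D p_B^2) with p_i = (n_i/n_T)·P.
At X = 0.523: the mole-fraction product g(X) = Π y_i^ν_i = 4.6. Since K_p = g(X)·P^{-2}, P = (g/K_p)^(1/2) = (4.6/0.000105)^(1/2) = 209 kPa.

P = 209 kPa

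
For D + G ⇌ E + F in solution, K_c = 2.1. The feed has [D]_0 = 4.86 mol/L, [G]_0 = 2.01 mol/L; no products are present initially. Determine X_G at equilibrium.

Let X = conversion of G; extent ξ = 2.01·X mol/L.
Concentrations: [D] = 4.86 − 2.01X; [G] = 2.01 − 2.01X; [E] = 2.01X; [F] = 2.01X.
K_c = [E] [F] / ([D] [G]).
Solving K_c = 2.1 for X ∈ (0,1): X = 0.807.

X = 0.807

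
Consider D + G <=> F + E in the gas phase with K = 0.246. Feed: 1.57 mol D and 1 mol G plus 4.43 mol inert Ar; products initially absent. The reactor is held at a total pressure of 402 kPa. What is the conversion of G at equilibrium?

X = 0.410

Let X = conversion of G (basis 1 mol G); extent of reaction ξ = X.
Mole table: n_D = 1.57 − X; n_G = 1 − X; n_F = X; n_E = X; n_I = 4.43 (inert).
Total moles n_T = 7 (Δν = 0, constant).
With p_i = (n_i/n_T)P, K = p_F p_E / (p_D p_G).
Substituting and setting equal to 0.246 gives a polynomial in X; the root in (0,1) is X = 0.410.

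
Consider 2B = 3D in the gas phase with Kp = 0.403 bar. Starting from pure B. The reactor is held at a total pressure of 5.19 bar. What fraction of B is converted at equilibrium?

X = 0.245

Let X = conversion of B (basis 1 mol B); extent of reaction ξ = 0.5X.
Moles: n_B = 1 − X; n_D = 1.5X.
Summing: n_T = 1 + 0.5X.
With p_i = (n_i/n_T)P, Kp = p_D^3 / (p_B^2).
Equating to 0.403 bar and solving on 0 < X < 1: X = 0.245.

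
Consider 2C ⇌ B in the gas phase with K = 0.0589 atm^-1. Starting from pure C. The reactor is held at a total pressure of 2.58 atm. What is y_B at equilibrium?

Let X = conversion of C (basis 1 mol C); extent of reaction ξ = 0.5X.
Mole table: n_C = 1 − X; n_B = 0.5X.
Summing: n_T = 1 − 0.5X.
y_i = n_i/n_T, p_i = y_i·P. K = p_B / (p_C^2).
Setting this equal to 0.0589 atm^-1 and taking the physical root (0 < X < 1) gives X = 0.211.
Then n_B = 0.106, n_T = 0.894, so y_B = 0.118.

y_B = 0.118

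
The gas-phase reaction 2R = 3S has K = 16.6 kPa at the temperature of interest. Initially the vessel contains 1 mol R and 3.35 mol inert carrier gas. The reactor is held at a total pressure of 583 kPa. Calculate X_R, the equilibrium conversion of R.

X = 0.272

Basis: 1 mol R initially; let X = conversion of R. Extent ξ = 0.5X.
At extent ξ: n_R = 1 − X; n_S = 1.5X; n_I = 3.35 (inert).
n_T = Σnᵢ = 4.35 + 0.5X.
y_i = n_i/n_T, p_i = y_i·P. K = p_S^3 / (p_R^2).
Setting this equal to 16.6 kPa and taking the physical root (0 < X < 1) gives X = 0.272.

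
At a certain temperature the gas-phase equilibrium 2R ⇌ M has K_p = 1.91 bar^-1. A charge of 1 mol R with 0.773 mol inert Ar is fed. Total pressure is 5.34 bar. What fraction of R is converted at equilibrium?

X = 0.771

Let X = conversion of R (basis 1 mol R); extent of reaction ξ = 0.5X.
Species balance: n_R = 1 − X; n_M = 0.5X; n_I = 0.773 (inert).
Total moles n_T = 1.77 − 0.5X.
y_i = n_i/n_T, p_i = y_i·P. K_p = p_M / (p_R^2).
Equating to 1.91 bar^-1 and solving on 0 < X < 1: X = 0.771.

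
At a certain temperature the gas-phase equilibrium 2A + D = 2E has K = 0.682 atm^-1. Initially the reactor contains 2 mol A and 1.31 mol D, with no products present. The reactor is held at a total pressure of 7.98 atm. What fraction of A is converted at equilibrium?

X = 0.550

Let X = conversion of A (basis 2 mol A); extent of reaction ξ = X.
Mole table: n_A = 2 − 2X; n_D = 1.31 − X; n_E = 2X.
Total moles n_T = 3.31 − X.
With p_i = (n_i/n_T)P, K = p_E^2 / (p_A^2 p_D).
This yields a degree-3 equation in X; solving on (0,1), X = 0.550.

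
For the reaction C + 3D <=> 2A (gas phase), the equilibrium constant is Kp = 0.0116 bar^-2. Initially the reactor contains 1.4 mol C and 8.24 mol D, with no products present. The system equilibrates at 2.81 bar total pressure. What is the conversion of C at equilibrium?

X = 0.241

Let X = conversion of C (basis 1.4 mol C); extent of reaction ξ = 1.4X.
Moles: n_C = 1.4 − 1.4X; n_D = 8.24 − 4.2X; n_A = 2.8X.
Total moles n_T = 9.64 − 2.8X.
Mole fractions y_i = n_i/n_T; Kp = p_A^2 / (p_C p_D^3) with p_i = y_i·P.
This yields a degree-4 equation in X; solving on (0,1), X = 0.241.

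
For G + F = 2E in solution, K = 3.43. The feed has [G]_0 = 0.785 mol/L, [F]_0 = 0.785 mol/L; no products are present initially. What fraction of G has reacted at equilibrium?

Let X = conversion of G; extent ξ = 0.785·X mol/L.
Concentrations: [G] = 0.785 − 0.785X; [F] = 0.785 − 0.785X; [E] = 1.57X.
K = [E]^2 / ([G] [F]).
Equating to 3.43: the physical root is X = 0.481.

X = 0.481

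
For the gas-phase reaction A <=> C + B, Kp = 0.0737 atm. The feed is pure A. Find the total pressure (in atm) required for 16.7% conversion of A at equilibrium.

Let X = conversion of A (basis 1 mol A); extent of reaction ξ = X.
Mole table: n_A = 1 − X; n_C = X; n_B = X.
Total moles n_T = 1 + X.
Kp = p_C p_B / (p_A) with p_i = (n_i/n_T)·P.
At X = 0.167: the mole-fraction product g(X) = Π y_i^ν_i = 0.02869. Since Kp = g(X)·P^{1}, P = (Kp/g)^(1/1) = (0.0737/0.02869)^(1/1) = 2.57 atm.

P = 2.57 atm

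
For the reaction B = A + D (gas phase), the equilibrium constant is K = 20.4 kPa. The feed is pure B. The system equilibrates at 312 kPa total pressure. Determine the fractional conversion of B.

Take 1 mol B as basis and let X be its fractional conversion, so ξ = X.
Moles: n_B = 1 − X; n_A = X; n_D = X.
Summing: n_T = 1 + X.
With p_i = (n_i/n_T)P, K = p_A p_D / (p_B).
Setting this equal to 20.4 kPa and taking the physical root (0 < X < 1) gives X = 0.248.

X = 0.248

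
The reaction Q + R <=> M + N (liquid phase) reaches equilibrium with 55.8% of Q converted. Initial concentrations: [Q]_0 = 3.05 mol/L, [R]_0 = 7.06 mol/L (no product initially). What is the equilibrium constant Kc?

Kc = 0.401

Let X = conversion of Q.
Concentrations: [Q] = 3.05 − 3.05X; [R] = 7.06 − 3.05X; [M] = 3.05X; [N] = 3.05X.
At X = 0.558: [Q] = 1.35, [R] = 5.36, [M] = 1.7, [N] = 1.7.
Kc = [M] [N] / ([Q] [R]) = 0.401.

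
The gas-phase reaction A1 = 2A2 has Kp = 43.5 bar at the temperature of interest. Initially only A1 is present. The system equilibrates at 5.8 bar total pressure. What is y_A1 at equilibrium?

y_A1 = 0.106

Take 1 mol A1 as basis and let X be its fractional conversion, so ξ = X.
Species balance: n_A1 = 1 − X; n_A2 = 2X.
Summing: n_T = 1 + X.
Mole fractions y_i = n_i/n_T; Kp = p_A2^2 / (p_A1) with p_i = y_i·P.
This yields a degree-2 equation in X; solving on (0,1), X = 0.808.
Then n_A1 = 0.192, n_T = 1.81, so y_A1 = 0.106.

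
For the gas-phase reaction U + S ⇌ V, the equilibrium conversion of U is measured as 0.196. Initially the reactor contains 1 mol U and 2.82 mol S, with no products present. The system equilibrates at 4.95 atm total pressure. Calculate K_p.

K_p = 0.068 atm^-1

Let X = conversion of U (basis 1 mol U); extent of reaction ξ = X.
Mole table: n_U = 1 − X; n_S = 2.82 − X; n_V = X.
Total moles n_T = 3.82 − X.
At X = 0.196: n_U = 0.804, n_S = 2.62, n_V = 0.196, n_T = 3.62.
p_i = (n_i/n_T)·P. K_p = p_V / (p_U p_S) = 0.068 atm^-1.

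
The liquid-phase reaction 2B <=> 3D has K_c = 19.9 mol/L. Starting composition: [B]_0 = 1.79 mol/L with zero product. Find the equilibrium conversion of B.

X = 0.687

Let X = conversion of B; extent ξ = 1.79X/2 mol/L.
Concentrations: [B] = 1.79 − 1.79X; [D] = 2.69X.
K_c = [D]^3 / ([B]^2).
Solving K_c = 19.9 for X ∈ (0,1): X = 0.687.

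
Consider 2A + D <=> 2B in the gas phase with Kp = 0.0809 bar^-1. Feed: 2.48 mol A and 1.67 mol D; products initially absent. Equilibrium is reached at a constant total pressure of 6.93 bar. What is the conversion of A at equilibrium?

X = 0.305

Let X = conversion of A (basis 2.48 mol A); extent of reaction ξ = 1.24X.
Mole table: n_A = 2.48 − 2.48X; n_D = 1.67 − 1.24X; n_B = 2.48X.
Total moles n_T = 4.15 − 1.24X.
y_i = n_i/n_T, p_i = y_i·P. Kp = p_B^2 / (p_A^2 p_D).
Setting this equal to 0.0809 bar^-1 and taking the physical root (0 < X < 1) gives X = 0.305.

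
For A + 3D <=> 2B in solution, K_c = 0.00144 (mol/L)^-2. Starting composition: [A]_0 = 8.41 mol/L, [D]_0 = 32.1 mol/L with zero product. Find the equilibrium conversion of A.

Let X = conversion of A; extent ξ = 8.41·X mol/L.
Concentrations: [A] = 8.41 − 8.41X; [D] = 32.1 − 25.2X; [B] = 16.8X.
K_c = [B]^2 / ([A] [D]^3).
Setting equal to 0.00144 and solving for X on (0,1) gives X = 0.454.

X = 0.454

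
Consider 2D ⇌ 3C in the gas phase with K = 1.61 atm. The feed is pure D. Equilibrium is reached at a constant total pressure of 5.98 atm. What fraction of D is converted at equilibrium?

X = 0.343

Let X = conversion of D (basis 1 mol D); extent of reaction ξ = 0.5X.
Moles: n_D = 1 − X; n_C = 1.5X.
Total moles n_T = 1 + 0.5X.
y_i = n_i/n_T, p_i = y_i·P. K = p_C^3 / (p_D^2).
Equating to 1.61 atm and solving on 0 < X < 1: X = 0.343.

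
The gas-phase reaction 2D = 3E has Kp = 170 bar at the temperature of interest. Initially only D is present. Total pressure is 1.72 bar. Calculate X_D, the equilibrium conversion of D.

Take 1 mol D as basis and let X be its fractional conversion, so ξ = 0.5X.
At extent ξ: n_D = 1 − X; n_E = 1.5X.
n_T = Σnᵢ = 1 + 0.5X.
With p_i = (n_i/n_T)P, Kp = p_E^3 / (p_D^2).
Equating to 170 bar and solving on 0 < X < 1: X = 0.874.

X = 0.874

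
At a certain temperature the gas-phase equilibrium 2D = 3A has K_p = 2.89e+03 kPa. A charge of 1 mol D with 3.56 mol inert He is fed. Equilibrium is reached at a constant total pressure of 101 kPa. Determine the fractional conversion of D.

Basis: 1 mol D initially; let X = conversion of D. Extent ξ = 0.5X.
At extent ξ: n_D = 1 − X; n_A = 1.5X; n_I = 3.56 (inert).
Total moles n_T = 4.56 + 0.5X.
y_i = n_i/n_T, p_i = y_i·P. K_p = p_A^3 / (p_D^2).
This yields a degree-3 equation in X; solving on (0,1), X = 0.874.

X = 0.874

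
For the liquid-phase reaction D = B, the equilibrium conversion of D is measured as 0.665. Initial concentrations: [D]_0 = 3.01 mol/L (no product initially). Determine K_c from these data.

Let X = conversion of D.
Concentrations: [D] = 3.01 − 3.01X; [B] = 3.01X.
At X = 0.665: [D] = 1.01, [B] = 2.
K_c = [B] / ([D]) = 1.99.

K_c = 1.99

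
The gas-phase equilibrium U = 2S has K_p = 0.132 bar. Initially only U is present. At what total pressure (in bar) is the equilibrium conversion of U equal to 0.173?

P = 1.07 bar

Let X = conversion of U (basis 1 mol U); extent of reaction ξ = X.
Moles: n_U = 1 − X; n_S = 2X.
Total moles n_T = 1 + X.
K_p = p_S^2 / (p_U) with p_i = (n_i/n_T)·P.
At X = 0.173: the mole-fraction product g(X) = Π y_i^ν_i = 0.1234. Since K_p = g(X)·P^{1}, P = (K_p/g)^(1/1) = (0.132/0.1234)^(1/1) = 1.07 bar.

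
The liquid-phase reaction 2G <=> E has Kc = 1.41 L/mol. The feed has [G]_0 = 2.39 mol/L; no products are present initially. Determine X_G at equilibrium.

X = 0.682

Let X = conversion of G; extent ξ = 2.39X/2 mol/L.
Concentrations: [G] = 2.39 − 2.39X; [E] = 1.2X.
Kc = [E] / ([G]^2).
Equating to 1.41 L/mol: the physical root is X = 0.682.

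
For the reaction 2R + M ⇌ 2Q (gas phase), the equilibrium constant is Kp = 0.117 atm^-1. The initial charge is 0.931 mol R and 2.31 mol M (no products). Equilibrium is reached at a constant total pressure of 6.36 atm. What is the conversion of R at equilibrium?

X = 0.418

Let X = conversion of R (basis 0.931 mol R); extent of reaction ξ = 0.466X.
Mole table: n_R = 0.931 − 0.931X; n_M = 2.31 − 0.466X; n_Q = 0.931X.
Total moles n_T = 3.24 − 0.466X.
y_i = n_i/n_T, p_i = y_i·P. Kp = p_Q^2 / (p_R^2 p_M).
Substituting and setting equal to 0.117 atm^-1 gives a polynomial in X; the root in (0,1) is X = 0.418.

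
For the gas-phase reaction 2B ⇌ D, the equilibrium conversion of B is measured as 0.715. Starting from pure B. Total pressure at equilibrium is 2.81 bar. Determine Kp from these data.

Let X = conversion of B (basis 1 mol B); extent of reaction ξ = 0.5X.
Mole table: n_B = 1 − X; n_D = 0.5X.
Summing: n_T = 1 − 0.5X.
At X = 0.715: n_B = 0.285, n_D = 0.357, n_T = 0.643.
p_i = (n_i/n_T)·P. Kp = p_D / (p_B^2) = 1.01 bar^-1.

Kp = 1.01 bar^-1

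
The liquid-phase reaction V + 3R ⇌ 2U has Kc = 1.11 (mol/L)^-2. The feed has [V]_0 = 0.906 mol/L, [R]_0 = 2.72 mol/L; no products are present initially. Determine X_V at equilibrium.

Let X = conversion of V; extent ξ = 0.906·X mol/L.
Concentrations: [V] = 0.906 − 0.906X; [R] = 2.72 − 2.72X; [U] = 1.81X.
Kc = [U]^2 / ([V] [R]^3).
Setting equal to 1.11 and solving for X on (0,1) gives X = 0.536.

X = 0.536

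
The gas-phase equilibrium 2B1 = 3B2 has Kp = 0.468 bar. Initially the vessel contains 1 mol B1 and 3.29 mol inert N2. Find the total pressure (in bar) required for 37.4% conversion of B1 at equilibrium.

P = 4.65 bar

Basis: 1 mol B1 initially; let X = conversion of B1. Extent ξ = 0.5X.
Moles: n_B1 = 1 − X; n_B2 = 1.5X; n_I = 3.29 (inert).
n_T = Σnᵢ = 4.29 + 0.5X.
Kp = p_B2^3 / (p_B1^2) with p_i = (n_i/n_T)·P.
At X = 0.374: the mole-fraction product g(X) = Π y_i^ν_i = 0.1006. Since Kp = g(X)·P^{1}, P = (Kp/g)^(1/1) = (0.468/0.1006)^(1/1) = 4.65 bar.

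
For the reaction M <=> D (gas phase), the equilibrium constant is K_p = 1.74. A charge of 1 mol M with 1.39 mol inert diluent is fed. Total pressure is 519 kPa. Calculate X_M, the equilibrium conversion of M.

X = 0.635

Basis: 1 mol M initially; let X = conversion of M. Extent ξ = X.
Moles: n_M = 1 − X; n_D = X; n_I = 1.39 (inert).
n_T stays at 2.39 (no change in mole number).
y_i = n_i/n_T, p_i = y_i·P. K_p = p_D / (p_M).
This yields a degree-1 equation in X; solving on (0,1), X = 0.635.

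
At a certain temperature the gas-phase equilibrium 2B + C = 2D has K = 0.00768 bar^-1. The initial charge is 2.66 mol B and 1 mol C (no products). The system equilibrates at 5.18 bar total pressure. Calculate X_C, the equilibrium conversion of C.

Let X = conversion of C (basis 1 mol C); extent of reaction ξ = X.
Mole table: n_B = 2.66 − 2X; n_C = 1 − X; n_D = 2X.
Total moles n_T = 3.66 − X.
With p_i = (n_i/n_T)P, K = p_D^2 / (p_B^2 p_C).
This yields a degree-3 equation in X; solving on (0,1), X = 0.120.

X = 0.120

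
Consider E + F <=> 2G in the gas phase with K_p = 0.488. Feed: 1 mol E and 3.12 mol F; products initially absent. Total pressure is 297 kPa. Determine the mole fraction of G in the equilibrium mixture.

Basis: 1 mol E initially; let X = conversion of E. Extent ξ = X.
Moles: n_E = 1 − X; n_F = 3.12 − X; n_G = 2X.
n_T stays at 4.12 (no change in mole number).
Mole fractions y_i = n_i/n_T; K_p = p_G^2 / (p_E p_F) with p_i = y_i·P.
Equating to 0.488 and solving on 0 < X < 1: X = 0.432.
Then n_G = 0.863, n_T = 4.12, so y_G = 0.210.

y_G = 0.210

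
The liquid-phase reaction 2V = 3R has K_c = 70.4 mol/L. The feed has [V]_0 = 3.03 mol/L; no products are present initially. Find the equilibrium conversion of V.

Let X = conversion of V; extent ξ = 3.03X/2 mol/L.
Concentrations: [V] = 3.03 − 3.03X; [R] = 4.54X.
K_c = [R]^3 / ([V]^2).
Solving K_c = 70.4 for X ∈ (0,1): X = 0.752.

X = 0.752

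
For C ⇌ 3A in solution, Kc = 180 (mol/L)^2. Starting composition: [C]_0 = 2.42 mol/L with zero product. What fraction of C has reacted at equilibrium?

X = 0.699

Let X = conversion of C; extent ξ = 2.42·X mol/L.
Concentrations: [C] = 2.42 − 2.42X; [A] = 7.26X.
Kc = [A]^3 / ([C]).
Equating to 180 (mol/L)^2: the physical root is X = 0.699.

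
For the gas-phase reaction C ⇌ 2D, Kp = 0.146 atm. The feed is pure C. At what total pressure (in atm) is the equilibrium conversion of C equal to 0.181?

P = 1.08 atm

Let X = conversion of C (basis 1 mol C); extent of reaction ξ = X.
Mole table: n_C = 1 − X; n_D = 2X.
Total moles n_T = 1 + X.
Kp = p_D^2 / (p_C) with p_i = (n_i/n_T)·P.
At X = 0.181: the mole-fraction product g(X) = Π y_i^ν_i = 0.1355. Since Kp = g(X)·P^{1}, P = (Kp/g)^(1/1) = (0.146/0.1355)^(1/1) = 1.08 atm.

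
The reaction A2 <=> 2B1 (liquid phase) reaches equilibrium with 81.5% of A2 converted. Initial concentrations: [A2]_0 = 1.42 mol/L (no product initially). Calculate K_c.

K_c = 20.4 mol/L

Let X = conversion of A2.
Concentrations: [A2] = 1.42 − 1.42X; [B1] = 2.84X.
At X = 0.815: [A2] = 0.263, [B1] = 2.31.
K_c = [B1]^2 / ([A2]) = 20.4 mol/L.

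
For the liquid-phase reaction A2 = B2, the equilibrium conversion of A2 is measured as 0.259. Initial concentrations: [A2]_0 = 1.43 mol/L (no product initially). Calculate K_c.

K_c = 0.35

Let X = conversion of A2.
Concentrations: [A2] = 1.43 − 1.43X; [B2] = 1.43X.
At X = 0.259: [A2] = 1.06, [B2] = 0.37.
K_c = [B2] / ([A2]) = 0.35.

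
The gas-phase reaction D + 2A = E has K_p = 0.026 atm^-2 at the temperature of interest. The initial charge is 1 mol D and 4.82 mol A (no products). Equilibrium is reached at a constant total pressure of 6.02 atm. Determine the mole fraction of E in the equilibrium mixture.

Let X = conversion of D (basis 1 mol D); extent of reaction ξ = X.
At extent ξ: n_D = 1 − X; n_A = 4.82 − 2X; n_E = X.
Total moles n_T = 5.82 − 2X.
y_i = n_i/n_T, p_i = y_i·P. K_p = p_E / (p_D p_A^2).
Substituting and setting equal to 0.026 atm^-2 gives a polynomial in X; the root in (0,1) is X = 0.378.
Then n_E = 0.378, n_T = 5.06, so y_E = 0.075.

y_E = 0.075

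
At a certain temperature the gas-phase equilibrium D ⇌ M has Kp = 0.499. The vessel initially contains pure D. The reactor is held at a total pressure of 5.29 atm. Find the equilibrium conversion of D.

X = 0.333

Take 1 mol D as basis and let X be its fractional conversion, so ξ = X.
Moles: n_D = 1 − X; n_M = X.
Since Δν = 0, n_T = 1 throughout.
With p_i = (n_i/n_T)P, Kp = p_M / (p_D).
This yields a degree-1 equation in X; solving on (0,1), X = 0.333.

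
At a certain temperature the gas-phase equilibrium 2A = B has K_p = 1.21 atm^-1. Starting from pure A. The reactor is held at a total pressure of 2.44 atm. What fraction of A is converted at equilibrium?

Let X = conversion of A (basis 1 mol A); extent of reaction ξ = 0.5X.
Mole table: n_A = 1 − X; n_B = 0.5X.
n_T = Σnᵢ = 1 − 0.5X.
Mole fractions y_i = n_i/n_T; K_p = p_B / (p_A^2) with p_i = y_i·P.
Equating to 1.21 atm^-1 and solving on 0 < X < 1: X = 0.721.

X = 0.721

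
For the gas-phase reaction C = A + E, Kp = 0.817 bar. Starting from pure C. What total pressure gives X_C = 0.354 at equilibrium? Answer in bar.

Basis: 1 mol C initially; let X = conversion of C. Extent ξ = X.
Species balance: n_C = 1 − X; n_A = X; n_E = X.
n_T = Σnᵢ = 1 + X.
Kp = p_A p_E / (p_C) with p_i = (n_i/n_T)·P.
At X = 0.354: the mole-fraction product g(X) = Π y_i^ν_i = 0.1433. Since Kp = g(X)·P^{1}, P = (Kp/g)^(1/1) = (0.817/0.1433)^(1/1) = 5.7 bar.

P = 5.7 bar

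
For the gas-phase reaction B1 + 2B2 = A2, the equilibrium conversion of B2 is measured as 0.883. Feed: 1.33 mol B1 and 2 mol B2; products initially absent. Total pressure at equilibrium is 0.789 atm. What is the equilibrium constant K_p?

Let X = conversion of B2 (basis 2 mol B2); extent of reaction ξ = X.
At extent ξ: n_B1 = 1.33 − X; n_B2 = 2 − 2X; n_A2 = X.
Summing: n_T = 3.33 − 2X.
At X = 0.883: n_B1 = 0.447, n_B2 = 0.234, n_A2 = 0.883, n_T = 1.56.
p_i = (n_i/n_T)·P. K_p = p_A2 / (p_B1 p_B2^2) = 142 atm^-2.

K_p = 142 atm^-2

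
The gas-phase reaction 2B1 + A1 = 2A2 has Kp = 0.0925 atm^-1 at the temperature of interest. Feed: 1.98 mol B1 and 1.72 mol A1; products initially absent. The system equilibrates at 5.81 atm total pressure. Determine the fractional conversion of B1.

X = 0.321

Basis: 1.98 mol B1 initially; let X = conversion of B1. Extent ξ = 0.99X.
Mole table: n_B1 = 1.98 − 1.98X; n_A1 = 1.72 − 0.99X; n_A2 = 1.98X.
Total moles n_T = 3.7 − 0.99X.
y_i = n_i/n_T, p_i = y_i·P. Kp = p_A2^2 / (p_B1^2 p_A1).
Equating to 0.0925 atm^-1 and solving on 0 < X < 1: X = 0.321.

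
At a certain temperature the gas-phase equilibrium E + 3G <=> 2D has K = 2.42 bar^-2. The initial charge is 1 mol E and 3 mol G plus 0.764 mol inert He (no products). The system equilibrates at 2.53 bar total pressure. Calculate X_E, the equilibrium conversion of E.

X = 0.555

Let X = conversion of E (basis 1 mol E); extent of reaction ξ = X.
At extent ξ: n_E = 1 − X; n_G = 3 − 3X; n_D = 2X; n_I = 0.764 (inert).
Total moles n_T = 4.76 − 2X.
y_i = n_i/n_T, p_i = y_i·P. K = p_D^2 / (p_E p_G^3).
Setting this equal to 2.42 bar^-2 and taking the physical root (0 < X < 1) gives X = 0.555.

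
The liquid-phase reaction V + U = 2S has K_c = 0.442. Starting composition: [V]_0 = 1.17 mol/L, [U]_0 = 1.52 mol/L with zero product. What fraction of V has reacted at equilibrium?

X = 0.284

Let X = conversion of V; extent ξ = 1.17·X mol/L.
Concentrations: [V] = 1.17 − 1.17X; [U] = 1.52 − 1.17X; [S] = 2.34X.
K_c = [S]^2 / ([V] [U]).
Solving K_c = 0.442 for X ∈ (0,1): X = 0.284.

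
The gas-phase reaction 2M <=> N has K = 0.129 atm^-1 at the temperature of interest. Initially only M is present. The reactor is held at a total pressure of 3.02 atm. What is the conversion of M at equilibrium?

X = 0.375

Basis: 1 mol M initially; let X = conversion of M. Extent ξ = 0.5X.
Moles: n_M = 1 − X; n_N = 0.5X.
Total moles n_T = 1 − 0.5X.
With p_i = (n_i/n_T)P, K = p_N / (p_M^2).
Equating to 0.129 atm^-1 and solving on 0 < X < 1: X = 0.375.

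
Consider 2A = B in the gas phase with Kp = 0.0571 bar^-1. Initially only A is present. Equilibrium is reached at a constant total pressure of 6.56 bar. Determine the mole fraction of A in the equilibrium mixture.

y_A = 0.775

Take 1 mol A as basis and let X be its fractional conversion, so ξ = 0.5X.
At extent ξ: n_A = 1 − X; n_B = 0.5X.
n_T = Σnᵢ = 1 − 0.5X.
With p_i = (n_i/n_T)P, Kp = p_B / (p_A^2).
Setting this equal to 0.0571 bar^-1 and taking the physical root (0 < X < 1) gives X = 0.367.
Then n_A = 0.633, n_T = 0.816, so y_A = 0.775.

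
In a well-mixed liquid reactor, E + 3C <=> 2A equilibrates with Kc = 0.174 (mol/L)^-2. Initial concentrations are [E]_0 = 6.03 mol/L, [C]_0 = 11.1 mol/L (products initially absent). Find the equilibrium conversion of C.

Let X = conversion of C; extent ξ = 11.1X/3 mol/L.
Concentrations: [E] = 6.03 − 3.7X; [C] = 11.1 − 11.1X; [A] = 7.4X.
Kc = [A]^2 / ([E] [C]^3).
This equals 0.174 at X = 0.686 (the root in 0 < X < 1).

X = 0.686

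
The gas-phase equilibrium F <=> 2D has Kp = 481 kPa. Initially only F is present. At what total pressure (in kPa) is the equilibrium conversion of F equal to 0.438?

P = 507 kPa

Take 1 mol F as basis and let X be its fractional conversion, so ξ = X.
Mole table: n_F = 1 − X; n_D = 2X.
Summing: n_T = 1 + X.
Kp = p_D^2 / (p_F) with p_i = (n_i/n_T)·P.
At X = 0.438: the mole-fraction product g(X) = Π y_i^ν_i = 0.9495. Since Kp = g(X)·P^{1}, P = (Kp/g)^(1/1) = (481/0.9495)^(1/1) = 507 kPa.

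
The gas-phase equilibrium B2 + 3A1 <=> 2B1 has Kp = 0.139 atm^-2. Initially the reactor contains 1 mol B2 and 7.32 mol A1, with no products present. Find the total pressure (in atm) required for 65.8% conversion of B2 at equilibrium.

Basis: 1 mol B2 initially; let X = conversion of B2. Extent ξ = X.
Moles: n_B2 = 1 − X; n_A1 = 7.32 − 3X; n_B1 = 2X.
n_T = Σnᵢ = 8.32 − 2X.
Kp = p_B1^2 / (p_B2 p_A1^3) with p_i = (n_i/n_T)·P.
At X = 0.658: the mole-fraction product g(X) = Π y_i^ν_i = 1.626. Since Kp = g(X)·P^{-2}, P = (g/Kp)^(1/2) = (1.626/0.139)^(1/2) = 3.42 atm.

P = 3.42 atm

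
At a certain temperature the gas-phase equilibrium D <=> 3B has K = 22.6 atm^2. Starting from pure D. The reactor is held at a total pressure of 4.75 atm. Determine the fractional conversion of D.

Basis: 1 mol D initially; let X = conversion of D. Extent ξ = X.
Mole table: n_D = 1 − X; n_B = 3X.
Total moles n_T = 1 + 2X.
y_i = n_i/n_T, p_i = y_i·P. K = p_B^3 / (p_D).
Setting this equal to 22.6 atm^2 and taking the physical root (0 < X < 1) gives X = 0.417.

X = 0.417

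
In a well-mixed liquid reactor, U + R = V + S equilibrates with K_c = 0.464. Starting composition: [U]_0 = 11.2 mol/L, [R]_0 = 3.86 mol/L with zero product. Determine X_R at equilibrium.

Let X = conversion of R; extent ξ = 3.86·X mol/L.
Concentrations: [U] = 11.2 − 3.86X; [R] = 3.86 − 3.86X; [V] = 3.86X; [S] = 3.86X.
K_c = [V] [S] / ([U] [R]).
Setting equal to 0.464 and solving for X on (0,1) gives X = 0.627.

X = 0.627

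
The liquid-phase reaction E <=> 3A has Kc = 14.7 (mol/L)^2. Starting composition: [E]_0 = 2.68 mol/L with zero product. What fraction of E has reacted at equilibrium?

Let X = conversion of E; extent ξ = 2.68·X mol/L.
Concentrations: [E] = 2.68 − 2.68X; [A] = 8.04X.
Kc = [A]^3 / ([E]).
Solving Kc = 14.7 for X ∈ (0,1): X = 0.364.

X = 0.364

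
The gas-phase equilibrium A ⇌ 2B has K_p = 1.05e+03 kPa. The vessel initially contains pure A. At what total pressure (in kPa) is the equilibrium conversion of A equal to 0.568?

P = 551 kPa

Let X = conversion of A (basis 1 mol A); extent of reaction ξ = X.
Species balance: n_A = 1 − X; n_B = 2X.
Summing: n_T = 1 + X.
K_p = p_B^2 / (p_A) with p_i = (n_i/n_T)·P.
At X = 0.568: the mole-fraction product g(X) = Π y_i^ν_i = 1.905. Since K_p = g(X)·P^{1}, P = (K_p/g)^(1/1) = (1.05e+03/1.905)^(1/1) = 551 kPa.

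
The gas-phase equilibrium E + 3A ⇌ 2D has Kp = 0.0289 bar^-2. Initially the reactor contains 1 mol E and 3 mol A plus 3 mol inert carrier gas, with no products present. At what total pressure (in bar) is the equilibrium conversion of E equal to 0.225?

P = 5.56 bar

Basis: 1 mol E initially; let X = conversion of E. Extent ξ = X.
At extent ξ: n_E = 1 − X; n_A = 3 − 3X; n_D = 2X; n_I = 3 (inert).
n_T = Σnᵢ = 7 − 2X.
Kp = p_D^2 / (p_E p_A^3) with p_i = (n_i/n_T)·P.
At X = 0.225: the mole-fraction product g(X) = Π y_i^ν_i = 0.8919. Since Kp = g(X)·P^{-2}, P = (g/Kp)^(1/2) = (0.8919/0.0289)^(1/2) = 5.56 bar.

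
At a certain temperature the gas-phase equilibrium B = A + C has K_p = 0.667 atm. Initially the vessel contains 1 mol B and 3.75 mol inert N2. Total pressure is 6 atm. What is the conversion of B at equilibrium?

Basis: 1 mol B initially; let X = conversion of B. Extent ξ = X.
Moles: n_B = 1 − X; n_A = X; n_C = X; n_I = 3.75 (inert).
n_T = Σnᵢ = 4.75 + X.
Mole fractions y_i = n_i/n_T; K_p = p_A p_C / (p_B) with p_i = y_i·P.
This yields a degree-2 equation in X; solving on (0,1), X = 0.527.

X = 0.527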